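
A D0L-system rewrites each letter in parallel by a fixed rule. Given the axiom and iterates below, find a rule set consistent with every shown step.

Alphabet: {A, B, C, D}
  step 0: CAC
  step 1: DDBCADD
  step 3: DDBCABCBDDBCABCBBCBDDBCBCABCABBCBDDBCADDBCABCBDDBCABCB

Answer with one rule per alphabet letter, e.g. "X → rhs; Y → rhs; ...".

A->BCA, B->BCB, C->DD, D->CAB

  step 0 ⇒ step 1: CAC ⇒ DD·BCA·DD
    A ↦ BCA
    C ↦ DD
    B ↦ BCB  (constrained at step 1)
    D ↦ CAB  (constrained at step 1)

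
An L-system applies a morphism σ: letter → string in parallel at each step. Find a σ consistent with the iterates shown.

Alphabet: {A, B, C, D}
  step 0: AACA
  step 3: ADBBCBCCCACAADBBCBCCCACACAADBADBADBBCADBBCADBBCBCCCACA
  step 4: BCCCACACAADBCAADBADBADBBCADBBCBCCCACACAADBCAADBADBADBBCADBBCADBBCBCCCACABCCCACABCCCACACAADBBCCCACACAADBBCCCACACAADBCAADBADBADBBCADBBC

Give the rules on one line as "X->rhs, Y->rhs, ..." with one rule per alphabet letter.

  step 3 ⇒ step 4: ADBBCBCCCACAADBBCBCCCACACAADBADBADBBCADBBCADBBCBCCCACA ⇒ BC·CCA·CA·CA·ADB·CA·ADB·ADB·ADB·BC·ADB·BC·BC·CCA·CA·CA·ADB·CA·ADB·ADB·ADB·BC·ADB·BC·ADB·BC·BC·CCA·CA·BC·CCA·CA·BC·CCA·CA·CA·ADB·BC·CCA·CA·CA·ADB·BC·CCA·CA·CA·ADB·CA·ADB·ADB·ADB·BC·ADB·BC
    A ↦ BC
    B ↦ CA
    C ↦ ADB
    D ↦ CCA

A->BC, B->CA, C->ADB, D->CCA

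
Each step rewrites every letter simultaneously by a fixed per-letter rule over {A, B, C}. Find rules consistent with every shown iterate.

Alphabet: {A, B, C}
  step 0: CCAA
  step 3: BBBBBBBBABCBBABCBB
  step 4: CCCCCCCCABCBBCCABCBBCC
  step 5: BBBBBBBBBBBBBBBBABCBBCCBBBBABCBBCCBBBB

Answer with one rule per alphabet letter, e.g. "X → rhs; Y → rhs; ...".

A->AB, B->C, C->BB

  step 4 ⇒ step 5: CCCCCCCCABCBBCCABCBBCC ⇒ BB·BB·BB·BB·BB·BB·BB·BB·AB·C·BB·C·C·BB·BB·AB·C·BB·C·C·BB·BB
    A ↦ AB
    B ↦ C
    C ↦ BB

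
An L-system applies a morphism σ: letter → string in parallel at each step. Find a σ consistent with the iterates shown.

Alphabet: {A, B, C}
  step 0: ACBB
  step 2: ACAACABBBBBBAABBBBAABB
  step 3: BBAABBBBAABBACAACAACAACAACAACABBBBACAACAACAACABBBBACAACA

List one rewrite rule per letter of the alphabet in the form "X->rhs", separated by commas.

  step 2 ⇒ step 3: ACAACABBBBBBAABBBBAABB ⇒ BB·AA·BB·BB·AA·BB·ACA·ACA·ACA·ACA·ACA·ACA·BB·BB·ACA·ACA·ACA·ACA·BB·BB·ACA·ACA
    A ↦ BB
    B ↦ ACA
    C ↦ AA

A->BB, B->ACA, C->AA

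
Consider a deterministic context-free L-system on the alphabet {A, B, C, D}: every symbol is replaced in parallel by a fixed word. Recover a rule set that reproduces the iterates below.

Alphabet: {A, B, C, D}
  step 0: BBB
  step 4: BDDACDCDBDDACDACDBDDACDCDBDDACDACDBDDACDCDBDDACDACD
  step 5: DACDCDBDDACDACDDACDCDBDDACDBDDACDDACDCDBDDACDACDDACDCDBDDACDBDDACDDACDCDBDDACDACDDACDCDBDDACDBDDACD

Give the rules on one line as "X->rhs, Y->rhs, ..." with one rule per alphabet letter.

A->BDD, B->DA, C->A, D->CD

  step 4 ⇒ step 5: BDDACDCDBDDACDACDBDDACDCDBDDACDACDBDDACDCDBDDACDACD ⇒ DA·CD·CD·BDD·A·CD·A·CD·DA·CD·CD·BDD·A·CD·BDD·A·CD·DA·CD·CD·BDD·A·CD·A·CD·DA·CD·CD·BDD·A·CD·BDD·A·CD·DA·CD·CD·BDD·A·CD·A·CD·DA·CD·CD·BDD·A·CD·BDD·A·CD
    A ↦ BDD
    B ↦ DA
    C ↦ A
    D ↦ CD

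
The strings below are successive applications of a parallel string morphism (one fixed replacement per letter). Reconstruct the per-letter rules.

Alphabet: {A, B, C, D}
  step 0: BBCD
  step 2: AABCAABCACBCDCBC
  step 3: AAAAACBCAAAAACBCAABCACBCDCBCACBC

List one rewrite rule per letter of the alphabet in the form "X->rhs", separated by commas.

A->AA, B->AC, C->BC, D->DC

  step 2 ⇒ step 3: AABCAABCACBCDCBC ⇒ AA·AA·AC·BC·AA·AA·AC·BC·AA·BC·AC·BC·DC·BC·AC·BC
    A ↦ AA
    B ↦ AC
    C ↦ BC
    D ↦ DC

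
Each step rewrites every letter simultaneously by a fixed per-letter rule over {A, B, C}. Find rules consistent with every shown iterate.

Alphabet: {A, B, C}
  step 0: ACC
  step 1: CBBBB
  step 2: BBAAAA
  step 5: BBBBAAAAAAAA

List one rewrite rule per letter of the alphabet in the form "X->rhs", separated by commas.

A->C, B->A, C->BB

  step 1 ⇒ step 2: CBBBB ⇒ BB·A·A·A·A
    B ↦ A
    C ↦ BB
  step 0 ⇒ step 1: ACC ⇒ C·BB·BB
    A ↦ C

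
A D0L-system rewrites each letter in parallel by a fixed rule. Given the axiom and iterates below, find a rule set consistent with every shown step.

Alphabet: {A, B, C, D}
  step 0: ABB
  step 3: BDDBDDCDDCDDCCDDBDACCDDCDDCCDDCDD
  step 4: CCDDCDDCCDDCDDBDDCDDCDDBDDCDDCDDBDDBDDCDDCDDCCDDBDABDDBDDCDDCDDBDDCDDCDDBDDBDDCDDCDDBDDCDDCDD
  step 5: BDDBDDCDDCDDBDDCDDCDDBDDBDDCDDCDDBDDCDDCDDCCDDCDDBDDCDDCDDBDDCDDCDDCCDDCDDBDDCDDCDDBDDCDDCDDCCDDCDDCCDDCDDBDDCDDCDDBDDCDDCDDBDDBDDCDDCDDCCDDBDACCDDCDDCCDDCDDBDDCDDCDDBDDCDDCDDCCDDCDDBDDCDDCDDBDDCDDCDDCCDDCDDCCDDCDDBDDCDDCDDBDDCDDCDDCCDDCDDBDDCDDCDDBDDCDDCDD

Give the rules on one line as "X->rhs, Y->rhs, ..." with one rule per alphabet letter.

  step 4 ⇒ step 5: CCDDCDDCCDDCDDBDDCDDCDDBDDCDDCDDBDDBDDCDDCDDCCDDBDABDDBDDCDDCDDBDDCDDCDDBDDBDDCDDCDDBDDCDDCDD ⇒ BDD·BDD·CDD·CDD·BDD·CDD·CDD·BDD·BDD·CDD·CDD·BDD·CDD·CDD·C·CDD·CDD·BDD·CDD·CDD·BDD·CDD·CDD·C·CDD·CDD·BDD·CDD·CDD·BDD·CDD·CDD·C·CDD·CDD·C·CDD·CDD·BDD·CDD·CDD·BDD·CDD·CDD·BDD·BDD·CDD·CDD·C·CDD·BDA·C·CDD·CDD·C·CDD·CDD·BDD·CDD·CDD·BDD·CDD·CDD·C·CDD·CDD·BDD·CDD·CDD·BDD·CDD·CDD·C·CDD·CDD·C·CDD·CDD·BDD·CDD·CDD·BDD·CDD·CDD·C·CDD·CDD·BDD·CDD·CDD·BDD·CDD·CDD
    A ↦ BDA
    B ↦ C
    C ↦ BDD
    D ↦ CDD

A->BDA, B->C, C->BDD, D->CDD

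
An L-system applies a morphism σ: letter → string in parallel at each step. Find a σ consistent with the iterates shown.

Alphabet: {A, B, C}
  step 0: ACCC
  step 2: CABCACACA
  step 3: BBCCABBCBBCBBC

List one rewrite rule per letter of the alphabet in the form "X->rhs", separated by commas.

A->BC, B->CA, C->B

  step 2 ⇒ step 3: CABCACACA ⇒ B·BC·CA·B·BC·B·BC·B·BC
    A ↦ BC
    B ↦ CA
    C ↦ B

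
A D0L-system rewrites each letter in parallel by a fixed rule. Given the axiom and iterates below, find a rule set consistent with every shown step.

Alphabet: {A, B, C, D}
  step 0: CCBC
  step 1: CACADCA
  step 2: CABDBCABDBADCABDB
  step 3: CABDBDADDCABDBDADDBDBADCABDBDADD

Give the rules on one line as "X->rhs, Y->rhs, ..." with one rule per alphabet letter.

  step 2 ⇒ step 3: CABDBCABDBADCABDB ⇒ CA·BDB·D·AD·D·CA·BDB·D·AD·D·BDB·AD·CA·BDB·D·AD·D
    A ↦ BDB
    B ↦ D
    C ↦ CA
    D ↦ AD

A->BDB, B->D, C->CA, D->AD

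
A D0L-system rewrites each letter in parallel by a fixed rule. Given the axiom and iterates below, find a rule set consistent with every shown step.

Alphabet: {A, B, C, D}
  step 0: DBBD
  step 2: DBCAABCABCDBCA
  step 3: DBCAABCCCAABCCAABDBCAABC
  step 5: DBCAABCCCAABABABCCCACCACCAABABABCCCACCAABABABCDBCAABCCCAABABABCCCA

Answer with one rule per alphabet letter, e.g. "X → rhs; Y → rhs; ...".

A->C, B->CA, C->AB, D->DB

  step 2 ⇒ step 3: DBCAABCABCDBCA ⇒ DB·CA·AB·C·C·CA·AB·C·CA·AB·DB·CA·AB·C
    A ↦ C
    B ↦ CA
    C ↦ AB
    D ↦ DB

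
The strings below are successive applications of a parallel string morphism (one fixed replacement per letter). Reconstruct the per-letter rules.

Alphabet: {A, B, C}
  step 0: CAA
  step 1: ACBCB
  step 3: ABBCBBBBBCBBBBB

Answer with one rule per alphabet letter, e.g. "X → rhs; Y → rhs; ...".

A->CB, B->BB, C->A

  step 0 ⇒ step 1: CAA ⇒ A·CB·CB
    A ↦ CB
    C ↦ A
    B ↦ BB  (constrained at step 1)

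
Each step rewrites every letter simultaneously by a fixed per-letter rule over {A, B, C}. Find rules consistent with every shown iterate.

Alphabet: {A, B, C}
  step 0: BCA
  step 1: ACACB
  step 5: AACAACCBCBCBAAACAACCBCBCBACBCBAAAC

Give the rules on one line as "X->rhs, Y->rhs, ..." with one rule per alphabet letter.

A->CB, B->AC, C->A

  step 0 ⇒ step 1: BCA ⇒ AC·A·CB
    A ↦ CB
    B ↦ AC
    C ↦ A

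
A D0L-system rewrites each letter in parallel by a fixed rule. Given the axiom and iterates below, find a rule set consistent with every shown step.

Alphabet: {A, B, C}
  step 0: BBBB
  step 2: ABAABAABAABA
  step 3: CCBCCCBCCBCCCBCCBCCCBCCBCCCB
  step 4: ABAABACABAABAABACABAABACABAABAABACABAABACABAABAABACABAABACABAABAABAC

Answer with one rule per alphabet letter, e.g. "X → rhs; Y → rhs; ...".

A->CCB, B->C, C->ABA

  step 3 ⇒ step 4: CCBCCCBCCBCCCBCCBCCCBCCBCCCB ⇒ ABA·ABA·C·ABA·ABA·ABA·C·ABA·ABA·C·ABA·ABA·ABA·C·ABA·ABA·C·ABA·ABA·ABA·C·ABA·ABA·C·ABA·ABA·ABA·C
    B ↦ C
    C ↦ ABA
  step 2 ⇒ step 3: ABAABAABAABA ⇒ CCB·C·CCB·CCB·C·CCB·CCB·C·CCB·CCB·C·CCB
    A ↦ CCB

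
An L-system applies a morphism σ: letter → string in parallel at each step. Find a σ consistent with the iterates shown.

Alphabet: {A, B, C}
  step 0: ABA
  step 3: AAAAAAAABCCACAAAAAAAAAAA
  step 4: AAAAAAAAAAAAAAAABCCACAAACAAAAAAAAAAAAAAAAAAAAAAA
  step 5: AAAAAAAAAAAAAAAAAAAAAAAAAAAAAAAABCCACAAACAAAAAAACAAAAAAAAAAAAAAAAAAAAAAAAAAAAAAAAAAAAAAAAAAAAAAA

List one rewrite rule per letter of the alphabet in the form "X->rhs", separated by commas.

A->AA, B->BC, C->CA

  step 4 ⇒ step 5: AAAAAAAAAAAAAAAABCCACAAACAAAAAAAAAAAAAAAAAAAAAAA ⇒ AA·AA·AA·AA·AA·AA·AA·AA·AA·AA·AA·AA·AA·AA·AA·AA·BC·CA·CA·AA·CA·AA·AA·AA·CA·AA·AA·AA·AA·AA·AA·AA·AA·AA·AA·AA·AA·AA·AA·AA·AA·AA·AA·AA·AA·AA·AA·AA
    A ↦ AA
    B ↦ BC
    C ↦ CA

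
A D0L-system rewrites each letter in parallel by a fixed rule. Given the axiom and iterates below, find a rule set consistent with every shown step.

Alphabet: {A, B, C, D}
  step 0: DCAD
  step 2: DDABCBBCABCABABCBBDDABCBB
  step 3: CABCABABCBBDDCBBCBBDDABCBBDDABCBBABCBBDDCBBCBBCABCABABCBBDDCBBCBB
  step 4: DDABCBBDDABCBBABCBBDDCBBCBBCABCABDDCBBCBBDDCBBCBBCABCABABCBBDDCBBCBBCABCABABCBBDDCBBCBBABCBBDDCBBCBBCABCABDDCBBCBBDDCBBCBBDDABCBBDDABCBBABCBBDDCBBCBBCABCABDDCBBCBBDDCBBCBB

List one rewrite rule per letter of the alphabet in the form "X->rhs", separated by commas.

A->AB, B->CBB, C->DD, D->CAB

  step 3 ⇒ step 4: CABCABABCBBDDCBBCBBDDABCBBDDABCBBABCBBDDCBBCBBCABCABABCBBDDCBBCBB ⇒ DD·AB·CBB·DD·AB·CBB·AB·CBB·DD·CBB·CBB·CAB·CAB·DD·CBB·CBB·DD·CBB·CBB·CAB·CAB·AB·CBB·DD·CBB·CBB·CAB·CAB·AB·CBB·DD·CBB·CBB·AB·CBB·DD·CBB·CBB·CAB·CAB·DD·CBB·CBB·DD·CBB·CBB·DD·AB·CBB·DD·AB·CBB·AB·CBB·DD·CBB·CBB·CAB·CAB·DD·CBB·CBB·DD·CBB·CBB
    A ↦ AB
    B ↦ CBB
    C ↦ DD
    D ↦ CAB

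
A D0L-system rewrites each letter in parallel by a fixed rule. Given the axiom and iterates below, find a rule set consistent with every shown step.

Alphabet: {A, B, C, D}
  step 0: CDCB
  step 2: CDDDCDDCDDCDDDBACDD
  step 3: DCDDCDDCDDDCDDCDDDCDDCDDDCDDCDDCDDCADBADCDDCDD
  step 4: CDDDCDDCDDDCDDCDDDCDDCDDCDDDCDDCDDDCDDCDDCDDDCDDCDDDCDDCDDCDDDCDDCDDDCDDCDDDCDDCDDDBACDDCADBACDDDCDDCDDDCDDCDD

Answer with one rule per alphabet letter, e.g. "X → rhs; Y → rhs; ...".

  step 3 ⇒ step 4: DCDDCDDCDDDCDDCDDDCDDCDDDCDDCDDCDDCADBADCDDCDD ⇒ CDD·D·CDD·CDD·D·CDD·CDD·D·CDD·CDD·CDD·D·CDD·CDD·D·CDD·CDD·CDD·D·CDD·CDD·D·CDD·CDD·CDD·D·CDD·CDD·D·CDD·CDD·D·CDD·CDD·D·BA·CDD·CAD·BA·CDD·D·CDD·CDD·D·CDD·CDD
    A ↦ BA
    B ↦ CAD
    C ↦ D
    D ↦ CDD

A->BA, B->CAD, C->D, D->CDD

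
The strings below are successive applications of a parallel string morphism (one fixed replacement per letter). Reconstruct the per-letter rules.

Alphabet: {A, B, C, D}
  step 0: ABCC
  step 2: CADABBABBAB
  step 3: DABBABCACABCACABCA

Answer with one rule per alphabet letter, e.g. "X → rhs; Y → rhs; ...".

A->B, B->CA, C->DA, D->BA

  step 2 ⇒ step 3: CADABBABBAB ⇒ DA·B·BA·B·CA·CA·B·CA·CA·B·CA
    A ↦ B
    B ↦ CA
    C ↦ DA
    D ↦ BA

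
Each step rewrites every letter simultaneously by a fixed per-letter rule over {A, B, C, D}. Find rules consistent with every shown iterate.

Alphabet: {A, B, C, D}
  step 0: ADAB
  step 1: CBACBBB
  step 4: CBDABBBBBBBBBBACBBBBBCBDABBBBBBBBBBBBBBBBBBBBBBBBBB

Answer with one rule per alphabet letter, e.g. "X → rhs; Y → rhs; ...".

A->CB, B->BB, C->DA, D->A

  step 0 ⇒ step 1: ADAB ⇒ CB·A·CB·BB
    A ↦ CB
    B ↦ BB
    D ↦ A
    C ↦ DA  (constrained at step 1)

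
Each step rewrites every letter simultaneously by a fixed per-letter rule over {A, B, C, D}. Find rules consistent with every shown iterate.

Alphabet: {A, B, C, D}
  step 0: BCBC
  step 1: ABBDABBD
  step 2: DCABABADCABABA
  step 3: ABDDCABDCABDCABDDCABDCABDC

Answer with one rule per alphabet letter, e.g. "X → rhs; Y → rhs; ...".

  step 2 ⇒ step 3: DCABABADCABABA ⇒ A·BD·DC·AB·DC·AB·DC·A·BD·DC·AB·DC·AB·DC
    A ↦ DC
    B ↦ AB
    C ↦ BD
    D ↦ A

A->DC, B->AB, C->BD, D->A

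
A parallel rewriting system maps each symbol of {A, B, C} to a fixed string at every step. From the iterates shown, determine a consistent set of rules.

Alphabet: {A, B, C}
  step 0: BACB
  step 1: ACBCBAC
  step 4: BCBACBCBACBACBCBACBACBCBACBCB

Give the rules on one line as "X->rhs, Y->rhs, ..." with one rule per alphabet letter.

  step 0 ⇒ step 1: BACB ⇒ AC·BC·B·AC
    A ↦ BC
    B ↦ AC
    C ↦ B

A->BC, B->AC, C->B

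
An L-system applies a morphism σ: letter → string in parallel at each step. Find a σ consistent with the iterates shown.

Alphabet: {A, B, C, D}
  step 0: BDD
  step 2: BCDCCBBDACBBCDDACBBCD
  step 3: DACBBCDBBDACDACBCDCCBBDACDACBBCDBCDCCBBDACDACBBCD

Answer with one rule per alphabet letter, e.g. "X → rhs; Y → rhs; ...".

  step 2 ⇒ step 3: BCDCCBBDACBBCDDACBBCD ⇒ DAC·B·BCD·B·B·DAC·DAC·BCD·CCB·B·DAC·DAC·B·BCD·BCD·CCB·B·DAC·DAC·B·BCD
    A ↦ CCB
    B ↦ DAC
    C ↦ B
    D ↦ BCD

A->CCB, B->DAC, C->B, D->BCD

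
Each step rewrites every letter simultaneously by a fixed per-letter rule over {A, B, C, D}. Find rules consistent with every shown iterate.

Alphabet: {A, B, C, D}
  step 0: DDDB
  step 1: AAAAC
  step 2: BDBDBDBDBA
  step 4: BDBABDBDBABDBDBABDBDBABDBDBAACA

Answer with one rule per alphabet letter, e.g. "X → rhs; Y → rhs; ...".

  step 1 ⇒ step 2: AAAAC ⇒ BD·BD·BD·BD·BA
    A ↦ BD
    C ↦ BA
  step 0 ⇒ step 1: DDDB ⇒ A·A·A·AC
    B ↦ AC
  step 0 ⇒ step 1: DDDB ⇒ A·A·A·AC
    D ↦ A

A->BD, B->AC, C->BA, D->A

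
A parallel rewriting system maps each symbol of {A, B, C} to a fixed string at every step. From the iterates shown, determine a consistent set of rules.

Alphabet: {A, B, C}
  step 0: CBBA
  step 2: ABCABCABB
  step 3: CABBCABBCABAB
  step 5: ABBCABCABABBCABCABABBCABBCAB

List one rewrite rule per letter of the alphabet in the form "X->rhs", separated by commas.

  step 2 ⇒ step 3: ABCABCABB ⇒ C·AB·B·C·AB·B·C·AB·AB
    A ↦ C
    B ↦ AB
    C ↦ B

A->C, B->AB, C->B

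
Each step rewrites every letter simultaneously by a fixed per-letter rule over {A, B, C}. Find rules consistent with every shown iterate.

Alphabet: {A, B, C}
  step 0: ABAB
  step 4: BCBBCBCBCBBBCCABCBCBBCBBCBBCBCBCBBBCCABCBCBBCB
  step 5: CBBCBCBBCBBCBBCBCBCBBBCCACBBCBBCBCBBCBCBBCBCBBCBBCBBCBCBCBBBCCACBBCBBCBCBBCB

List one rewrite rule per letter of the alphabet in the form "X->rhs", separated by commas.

  step 4 ⇒ step 5: BCBBCBCBCBBBCCABCBCBBCBBCBBCBCBCBBBCCABCBCBBCB ⇒ CB·B·CB·CB·B·CB·B·CB·B·CB·CB·CB·B·B·CCA·CB·B·CB·B·CB·CB·B·CB·CB·B·CB·CB·B·CB·B·CB·B·CB·CB·CB·B·B·CCA·CB·B·CB·B·CB·CB·B·CB
    A ↦ CCA
    B ↦ CB
    C ↦ B

A->CCA, B->CB, C->B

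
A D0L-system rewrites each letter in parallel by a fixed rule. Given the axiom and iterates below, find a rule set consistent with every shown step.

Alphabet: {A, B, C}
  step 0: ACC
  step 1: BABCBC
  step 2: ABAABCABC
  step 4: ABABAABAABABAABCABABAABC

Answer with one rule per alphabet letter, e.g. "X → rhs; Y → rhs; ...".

A->BA, B->A, C->BC

  step 1 ⇒ step 2: BABCBC ⇒ A·BA·A·BC·A·BC
    A ↦ BA
    B ↦ A
    C ↦ BC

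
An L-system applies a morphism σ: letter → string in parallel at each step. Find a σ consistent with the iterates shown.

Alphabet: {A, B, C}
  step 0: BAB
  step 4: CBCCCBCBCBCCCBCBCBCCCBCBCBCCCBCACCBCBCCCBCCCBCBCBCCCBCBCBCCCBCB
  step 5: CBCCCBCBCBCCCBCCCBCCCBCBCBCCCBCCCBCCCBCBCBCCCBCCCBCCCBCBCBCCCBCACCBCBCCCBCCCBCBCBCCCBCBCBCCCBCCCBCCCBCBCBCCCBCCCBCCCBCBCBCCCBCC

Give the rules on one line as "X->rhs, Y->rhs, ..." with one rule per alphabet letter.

A->CAC, B->CC, C->CB

  step 4 ⇒ step 5: CBCCCBCBCBCCCBCBCBCCCBCBCBCCCBCACCBCBCCCBCCCBCBCBCCCBCBCBCCCBCB ⇒ CB·CC·CB·CB·CB·CC·CB·CC·CB·CC·CB·CB·CB·CC·CB·CC·CB·CC·CB·CB·CB·CC·CB·CC·CB·CC·CB·CB·CB·CC·CB·CAC·CB·CB·CC·CB·CC·CB·CB·CB·CC·CB·CB·CB·CC·CB·CC·CB·CC·CB·CB·CB·CC·CB·CC·CB·CC·CB·CB·CB·CC·CB·CC
    A ↦ CAC
    B ↦ CC
    C ↦ CB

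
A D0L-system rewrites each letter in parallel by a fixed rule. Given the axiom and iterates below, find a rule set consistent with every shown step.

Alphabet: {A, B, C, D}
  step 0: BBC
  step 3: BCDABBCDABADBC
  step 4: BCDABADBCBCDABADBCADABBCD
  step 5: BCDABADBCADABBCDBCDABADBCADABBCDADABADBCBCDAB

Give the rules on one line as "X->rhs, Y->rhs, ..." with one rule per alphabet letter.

  step 4 ⇒ step 5: BCDABADBCBCDABADBCADABBCD ⇒ BC·D·AB·AD·BC·AD·AB·BC·D·BC·D·AB·AD·BC·AD·AB·BC·D·AD·AB·AD·BC·BC·D·AB
    A ↦ AD
    B ↦ BC
    C ↦ D
    D ↦ AB

A->AD, B->BC, C->D, D->AB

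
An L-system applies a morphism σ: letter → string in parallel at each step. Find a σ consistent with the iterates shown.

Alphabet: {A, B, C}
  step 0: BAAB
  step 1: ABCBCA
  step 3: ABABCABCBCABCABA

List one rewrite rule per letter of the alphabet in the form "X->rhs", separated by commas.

A->BC, B->A, C->BA

  step 0 ⇒ step 1: BAAB ⇒ A·BC·BC·A
    A ↦ BC
    B ↦ A
    C ↦ BA  (constrained at step 1)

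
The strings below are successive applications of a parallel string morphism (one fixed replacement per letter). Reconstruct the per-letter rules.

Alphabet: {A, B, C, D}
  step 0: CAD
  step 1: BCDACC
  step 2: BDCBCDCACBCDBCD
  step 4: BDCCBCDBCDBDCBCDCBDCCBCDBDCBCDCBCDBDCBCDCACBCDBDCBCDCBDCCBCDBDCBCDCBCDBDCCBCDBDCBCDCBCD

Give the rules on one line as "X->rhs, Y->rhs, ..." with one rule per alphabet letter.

  step 1 ⇒ step 2: BCDACC ⇒ BDC·BCD·C·AC·BCD·BCD
    A ↦ AC
    B ↦ BDC
    C ↦ BCD
    D ↦ C

A->AC, B->BDC, C->BCD, D->C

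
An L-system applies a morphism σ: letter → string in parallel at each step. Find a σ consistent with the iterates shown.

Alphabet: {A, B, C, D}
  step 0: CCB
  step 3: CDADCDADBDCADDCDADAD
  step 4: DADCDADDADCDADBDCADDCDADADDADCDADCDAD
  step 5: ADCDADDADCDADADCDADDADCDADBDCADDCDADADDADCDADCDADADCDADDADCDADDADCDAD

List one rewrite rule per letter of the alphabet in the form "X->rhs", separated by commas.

A->CD, B->BDC, C->D, D->AD

  step 4 ⇒ step 5: DADCDADDADCDADBDCADDCDADADDADCDADCDAD ⇒ AD·CD·AD·D·AD·CD·AD·AD·CD·AD·D·AD·CD·AD·BDC·AD·D·CD·AD·AD·D·AD·CD·AD·CD·AD·AD·CD·AD·D·AD·CD·AD·D·AD·CD·AD
    A ↦ CD
    B ↦ BDC
    C ↦ D
    D ↦ AD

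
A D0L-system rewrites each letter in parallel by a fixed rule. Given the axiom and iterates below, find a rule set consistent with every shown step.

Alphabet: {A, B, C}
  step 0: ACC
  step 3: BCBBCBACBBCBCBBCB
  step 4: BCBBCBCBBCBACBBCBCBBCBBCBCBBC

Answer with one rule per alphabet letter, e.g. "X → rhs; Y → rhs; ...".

  step 3 ⇒ step 4: BCBBCBACBBCBCBBCB ⇒ BC·B·BC·BC·B·BC·BAC·B·BC·BC·B·BC·B·BC·BC·B·BC
    A ↦ BAC
    B ↦ BC
    C ↦ B

A->BAC, B->BC, C->B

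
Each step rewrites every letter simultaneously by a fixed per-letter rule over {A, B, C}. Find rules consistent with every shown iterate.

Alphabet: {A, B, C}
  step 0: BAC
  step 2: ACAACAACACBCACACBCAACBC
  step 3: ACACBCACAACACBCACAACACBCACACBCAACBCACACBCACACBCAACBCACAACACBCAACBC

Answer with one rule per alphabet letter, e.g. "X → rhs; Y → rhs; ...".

  step 2 ⇒ step 3: ACAACAACACBCACACBCAACBC ⇒ ACA·CBC·ACA·ACA·CBC·ACA·ACA·CBC·ACA·CBC·AA·CBC·ACA·CBC·ACA·CBC·AA·CBC·ACA·ACA·CBC·AA·CBC
    A ↦ ACA
    B ↦ AA
    C ↦ CBC

A->ACA, B->AA, C->CBC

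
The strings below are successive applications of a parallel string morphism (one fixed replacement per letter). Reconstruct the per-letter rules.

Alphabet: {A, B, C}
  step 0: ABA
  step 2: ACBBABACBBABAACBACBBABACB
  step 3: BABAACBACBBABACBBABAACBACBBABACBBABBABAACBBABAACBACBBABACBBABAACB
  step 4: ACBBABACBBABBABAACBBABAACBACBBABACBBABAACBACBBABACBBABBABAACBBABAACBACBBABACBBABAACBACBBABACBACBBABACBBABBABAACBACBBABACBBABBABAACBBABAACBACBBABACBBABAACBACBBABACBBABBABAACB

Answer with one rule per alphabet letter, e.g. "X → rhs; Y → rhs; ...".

A->BAB, B->ACB, C->A

  step 3 ⇒ step 4: BABAACBACBBABACBBABAACBACBBABACBBABBABAACBBABAACBACBBABACBBABAACB ⇒ ACB·BAB·ACB·BAB·BAB·A·ACB·BAB·A·ACB·ACB·BAB·ACB·BAB·A·ACB·ACB·BAB·ACB·BAB·BAB·A·ACB·BAB·A·ACB·ACB·BAB·ACB·BAB·A·ACB·ACB·BAB·ACB·ACB·BAB·ACB·BAB·BAB·A·ACB·ACB·BAB·ACB·BAB·BAB·A·ACB·BAB·A·ACB·ACB·BAB·ACB·BAB·A·ACB·ACB·BAB·ACB·BAB·BAB·A·ACB
    A ↦ BAB
    B ↦ ACB
    C ↦ A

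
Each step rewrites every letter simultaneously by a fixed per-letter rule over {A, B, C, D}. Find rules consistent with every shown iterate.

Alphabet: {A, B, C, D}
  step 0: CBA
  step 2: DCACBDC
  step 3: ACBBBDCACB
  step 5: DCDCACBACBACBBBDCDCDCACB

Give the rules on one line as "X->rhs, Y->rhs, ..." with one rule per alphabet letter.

  step 2 ⇒ step 3: DCACBDC ⇒ AC·B·B·B·DC·AC·B
    A ↦ B
    B ↦ DC
    C ↦ B
    D ↦ AC

A->B, B->DC, C->B, D->AC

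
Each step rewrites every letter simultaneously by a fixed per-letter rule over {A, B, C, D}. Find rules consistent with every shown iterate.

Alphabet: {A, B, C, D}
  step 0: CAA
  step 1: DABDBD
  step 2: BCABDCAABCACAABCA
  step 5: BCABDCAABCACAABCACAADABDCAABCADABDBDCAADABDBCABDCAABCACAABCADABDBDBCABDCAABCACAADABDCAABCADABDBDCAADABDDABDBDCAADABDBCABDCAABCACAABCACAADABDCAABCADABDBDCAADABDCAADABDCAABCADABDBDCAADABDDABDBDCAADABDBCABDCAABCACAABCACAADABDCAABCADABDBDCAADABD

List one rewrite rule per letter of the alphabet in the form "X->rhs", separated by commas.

  step 1 ⇒ step 2: DABDBD ⇒ BCA·BD·CAA·BCA·CAA·BCA
    A ↦ BD
    B ↦ CAA
    D ↦ BCA
  step 0 ⇒ step 1: CAA ⇒ DA·BD·BD
    C ↦ DA

A->BD, B->CAA, C->DA, D->BCA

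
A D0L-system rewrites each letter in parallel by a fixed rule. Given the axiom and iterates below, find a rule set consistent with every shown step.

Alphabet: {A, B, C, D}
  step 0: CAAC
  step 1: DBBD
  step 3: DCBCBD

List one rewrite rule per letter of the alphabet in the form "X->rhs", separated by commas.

A->B, B->DA, C->D, D->C

  step 0 ⇒ step 1: CAAC ⇒ D·B·B·D
    A ↦ B
    C ↦ D
    B ↦ DA  (constrained at step 1)
    D ↦ C  (constrained at step 1)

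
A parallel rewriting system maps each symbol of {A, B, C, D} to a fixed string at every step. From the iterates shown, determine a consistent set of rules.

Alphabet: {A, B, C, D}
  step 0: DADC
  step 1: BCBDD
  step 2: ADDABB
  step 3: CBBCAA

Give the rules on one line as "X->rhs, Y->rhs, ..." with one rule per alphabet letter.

A->C, B->A, C->DD, D->B

  step 2 ⇒ step 3: ADDABB ⇒ C·B·B·C·A·A
    A ↦ C
    B ↦ A
    D ↦ B
  step 0 ⇒ step 1: DADC ⇒ B·C·B·DD
    C ↦ DD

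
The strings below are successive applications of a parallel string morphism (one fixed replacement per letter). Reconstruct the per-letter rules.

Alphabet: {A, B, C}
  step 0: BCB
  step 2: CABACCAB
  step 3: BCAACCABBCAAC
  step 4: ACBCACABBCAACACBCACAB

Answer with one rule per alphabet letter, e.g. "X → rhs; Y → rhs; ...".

  step 3 ⇒ step 4: BCAACCABBCAAC ⇒ AC·B·CA·CA·B·B·CA·AC·AC·B·CA·CA·B
    A ↦ CA
    B ↦ AC
    C ↦ B

A->CA, B->AC, C->B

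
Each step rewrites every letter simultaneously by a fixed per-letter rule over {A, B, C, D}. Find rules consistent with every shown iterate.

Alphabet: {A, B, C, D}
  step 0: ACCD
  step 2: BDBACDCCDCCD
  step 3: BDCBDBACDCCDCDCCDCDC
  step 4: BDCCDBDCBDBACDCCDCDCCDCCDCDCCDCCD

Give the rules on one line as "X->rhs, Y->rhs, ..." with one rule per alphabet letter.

  step 3 ⇒ step 4: BDCBDBACDCCDCDCCDCDC ⇒ BD·C·CD·BD·C·BD·BA·CD·C·CD·CD·C·CD·C·CD·CD·C·CD·C·CD
    A ↦ BA
    B ↦ BD
    C ↦ CD
    D ↦ C

A->BA, B->BD, C->CD, D->C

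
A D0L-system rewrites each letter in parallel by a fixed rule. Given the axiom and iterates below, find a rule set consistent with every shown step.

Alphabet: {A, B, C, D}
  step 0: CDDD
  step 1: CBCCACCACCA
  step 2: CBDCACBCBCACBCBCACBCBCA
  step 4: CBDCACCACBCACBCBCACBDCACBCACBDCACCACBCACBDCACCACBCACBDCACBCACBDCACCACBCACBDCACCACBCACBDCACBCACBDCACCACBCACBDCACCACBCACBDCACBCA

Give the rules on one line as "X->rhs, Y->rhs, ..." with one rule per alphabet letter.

A->CA, B->DCA, C->CB, D->CCA

  step 1 ⇒ step 2: CBCCACCACCA ⇒ CB·DCA·CB·CB·CA·CB·CB·CA·CB·CB·CA
    A ↦ CA
    B ↦ DCA
    C ↦ CB
  step 0 ⇒ step 1: CDDD ⇒ CB·CCA·CCA·CCA
    D ↦ CCA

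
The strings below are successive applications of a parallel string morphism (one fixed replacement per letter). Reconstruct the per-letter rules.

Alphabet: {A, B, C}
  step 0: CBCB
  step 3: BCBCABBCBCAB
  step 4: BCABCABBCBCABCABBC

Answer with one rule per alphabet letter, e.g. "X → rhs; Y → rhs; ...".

A->B, B->BC, C->A

  step 3 ⇒ step 4: BCBCABBCBCAB ⇒ BC·A·BC·A·B·BC·BC·A·BC·A·B·BC
    A ↦ B
    B ↦ BC
    C ↦ A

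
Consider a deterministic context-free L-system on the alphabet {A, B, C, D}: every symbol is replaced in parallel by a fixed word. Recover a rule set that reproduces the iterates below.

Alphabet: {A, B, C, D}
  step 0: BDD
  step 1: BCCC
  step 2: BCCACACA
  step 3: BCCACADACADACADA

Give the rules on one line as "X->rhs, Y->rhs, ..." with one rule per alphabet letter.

A->DA, B->BC, C->CA, D->C

  step 2 ⇒ step 3: BCCACACA ⇒ BC·CA·CA·DA·CA·DA·CA·DA
    A ↦ DA
    B ↦ BC
    C ↦ CA
  step 0 ⇒ step 1: BDD ⇒ BC·C·C
    D ↦ C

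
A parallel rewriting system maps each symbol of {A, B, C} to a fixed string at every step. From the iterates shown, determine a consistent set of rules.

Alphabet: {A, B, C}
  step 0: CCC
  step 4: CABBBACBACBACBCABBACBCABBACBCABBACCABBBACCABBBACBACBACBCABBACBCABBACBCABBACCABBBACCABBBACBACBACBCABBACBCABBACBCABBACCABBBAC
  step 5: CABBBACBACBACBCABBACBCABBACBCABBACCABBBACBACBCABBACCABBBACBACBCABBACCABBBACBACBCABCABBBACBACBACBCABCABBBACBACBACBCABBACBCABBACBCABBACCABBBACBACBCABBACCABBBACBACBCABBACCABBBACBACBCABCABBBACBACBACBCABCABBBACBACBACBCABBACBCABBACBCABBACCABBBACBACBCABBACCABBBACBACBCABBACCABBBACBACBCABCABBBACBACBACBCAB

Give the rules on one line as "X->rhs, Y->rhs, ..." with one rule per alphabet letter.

  step 4 ⇒ step 5: CABBBACBACBACBCABBACBCABBACBCABBACCABBBACCABBBACBACBACBCABBACBCABBACBCABBACCABBBACCABBBACBACBACBCABBACBCABBACBCABBACCABBBAC ⇒ CAB·B·BAC·BAC·BAC·B·CAB·BAC·B·CAB·BAC·B·CAB·BAC·CAB·B·BAC·BAC·B·CAB·BAC·CAB·B·BAC·BAC·B·CAB·BAC·CAB·B·BAC·BAC·B·CAB·CAB·B·BAC·BAC·BAC·B·CAB·CAB·B·BAC·BAC·BAC·B·CAB·BAC·B·CAB·BAC·B·CAB·BAC·CAB·B·BAC·BAC·B·CAB·BAC·CAB·B·BAC·BAC·B·CAB·BAC·CAB·B·BAC·BAC·B·CAB·CAB·B·BAC·BAC·BAC·B·CAB·CAB·B·BAC·BAC·BAC·B·CAB·BAC·B·CAB·BAC·B·CAB·BAC·CAB·B·BAC·BAC·B·CAB·BAC·CAB·B·BAC·BAC·B·CAB·BAC·CAB·B·BAC·BAC·B·CAB·CAB·B·BAC·BAC·BAC·B·CAB
    A ↦ B
    B ↦ BAC
    C ↦ CAB

A->B, B->BAC, C->CAB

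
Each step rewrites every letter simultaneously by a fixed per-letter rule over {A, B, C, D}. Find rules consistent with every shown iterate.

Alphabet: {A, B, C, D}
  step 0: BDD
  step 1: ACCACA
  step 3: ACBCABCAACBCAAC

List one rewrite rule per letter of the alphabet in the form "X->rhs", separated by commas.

A->B, B->AC, C->AD, D->CA

  step 0 ⇒ step 1: BDD ⇒ AC·CA·CA
    B ↦ AC
    D ↦ CA
    A ↦ B  (constrained at step 1)
    C ↦ AD  (constrained at step 1)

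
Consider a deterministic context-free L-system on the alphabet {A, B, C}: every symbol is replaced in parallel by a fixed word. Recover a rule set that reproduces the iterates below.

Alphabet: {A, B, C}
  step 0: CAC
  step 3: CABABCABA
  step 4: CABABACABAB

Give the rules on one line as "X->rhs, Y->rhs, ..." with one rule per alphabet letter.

  step 3 ⇒ step 4: CABABCABA ⇒ CA·B·A·B·A·CA·B·A·B
    A ↦ B
    B ↦ A
    C ↦ CA

A->B, B->A, C->CA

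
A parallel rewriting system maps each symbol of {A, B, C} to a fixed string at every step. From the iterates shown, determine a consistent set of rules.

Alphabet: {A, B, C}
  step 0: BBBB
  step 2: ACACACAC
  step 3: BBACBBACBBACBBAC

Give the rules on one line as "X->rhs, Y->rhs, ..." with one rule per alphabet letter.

  step 2 ⇒ step 3: ACACACAC ⇒ BB·AC·BB·AC·BB·AC·BB·AC
    A ↦ BB
    C ↦ AC
    B ↦ C  (constrained at step 0)

A->BB, B->C, C->AC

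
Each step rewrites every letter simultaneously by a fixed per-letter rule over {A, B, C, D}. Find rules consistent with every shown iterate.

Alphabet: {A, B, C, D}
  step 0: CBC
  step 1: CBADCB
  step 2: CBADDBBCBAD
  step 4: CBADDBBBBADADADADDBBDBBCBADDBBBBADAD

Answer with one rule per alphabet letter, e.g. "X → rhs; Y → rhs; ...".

  step 1 ⇒ step 2: CBADCB ⇒ CB·AD·D·BB·CB·AD
    A ↦ D
    B ↦ AD
    C ↦ CB
    D ↦ BB

A->D, B->AD, C->CB, D->BB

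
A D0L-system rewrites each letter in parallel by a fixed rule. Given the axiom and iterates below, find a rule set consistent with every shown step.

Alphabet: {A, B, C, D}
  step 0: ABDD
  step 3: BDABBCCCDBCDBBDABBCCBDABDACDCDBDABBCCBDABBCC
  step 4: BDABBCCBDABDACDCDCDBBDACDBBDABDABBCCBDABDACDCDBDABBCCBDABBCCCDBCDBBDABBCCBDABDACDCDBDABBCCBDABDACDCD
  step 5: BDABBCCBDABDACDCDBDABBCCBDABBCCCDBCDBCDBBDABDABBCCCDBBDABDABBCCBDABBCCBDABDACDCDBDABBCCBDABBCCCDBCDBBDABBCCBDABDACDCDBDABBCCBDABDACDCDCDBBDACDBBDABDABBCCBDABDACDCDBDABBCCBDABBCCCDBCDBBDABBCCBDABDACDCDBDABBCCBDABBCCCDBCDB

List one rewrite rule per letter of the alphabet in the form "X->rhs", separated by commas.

A->BCC, B->BDA, C->CD, D->B

  step 4 ⇒ step 5: BDABBCCBDABDACDCDCDBBDACDBBDABDABBCCBDABDACDCDBDABBCCBDABBCCCDBCDBBDABBCCBDABDACDCDBDABBCCBDABDACDCD ⇒ BDA·B·BCC·BDA·BDA·CD·CD·BDA·B·BCC·BDA·B·BCC·CD·B·CD·B·CD·B·BDA·BDA·B·BCC·CD·B·BDA·BDA·B·BCC·BDA·B·BCC·BDA·BDA·CD·CD·BDA·B·BCC·BDA·B·BCC·CD·B·CD·B·BDA·B·BCC·BDA·BDA·CD·CD·BDA·B·BCC·BDA·BDA·CD·CD·CD·B·BDA·CD·B·BDA·BDA·B·BCC·BDA·BDA·CD·CD·BDA·B·BCC·BDA·B·BCC·CD·B·CD·B·BDA·B·BCC·BDA·BDA·CD·CD·BDA·B·BCC·BDA·B·BCC·CD·B·CD·B
    A ↦ BCC
    B ↦ BDA
    C ↦ CD
    D ↦ B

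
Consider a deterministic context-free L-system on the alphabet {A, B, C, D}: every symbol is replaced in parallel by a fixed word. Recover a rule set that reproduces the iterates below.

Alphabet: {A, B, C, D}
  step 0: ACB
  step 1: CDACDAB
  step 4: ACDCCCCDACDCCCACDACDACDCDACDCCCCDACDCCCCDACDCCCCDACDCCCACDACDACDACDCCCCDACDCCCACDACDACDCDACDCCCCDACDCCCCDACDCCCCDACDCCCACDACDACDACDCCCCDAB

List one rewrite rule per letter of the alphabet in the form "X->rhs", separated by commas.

A->CD, B->AB, C->ACD, D->CCC

  step 0 ⇒ step 1: ACB ⇒ CD·ACD·AB
    A ↦ CD
    B ↦ AB
    C ↦ ACD
    D ↦ CCC  (constrained at step 1)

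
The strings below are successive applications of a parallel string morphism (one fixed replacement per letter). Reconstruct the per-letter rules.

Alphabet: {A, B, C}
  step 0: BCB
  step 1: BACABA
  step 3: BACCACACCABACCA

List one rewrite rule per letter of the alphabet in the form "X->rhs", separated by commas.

A->C, B->BA, C->CA

  step 0 ⇒ step 1: BCB ⇒ BA·CA·BA
    B ↦ BA
    C ↦ CA
    A ↦ C  (constrained at step 1)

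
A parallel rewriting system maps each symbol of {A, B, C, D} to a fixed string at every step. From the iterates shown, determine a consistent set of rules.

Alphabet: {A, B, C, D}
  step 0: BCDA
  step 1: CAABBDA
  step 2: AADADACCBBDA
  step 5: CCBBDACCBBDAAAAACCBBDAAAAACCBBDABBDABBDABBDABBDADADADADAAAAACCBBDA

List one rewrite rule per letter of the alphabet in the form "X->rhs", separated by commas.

  step 1 ⇒ step 2: CAABBDA ⇒ AA·DA·DA·C·C·BB·DA
    A ↦ DA
    B ↦ C
    C ↦ AA
    D ↦ BB

A->DA, B->C, C->AA, D->BB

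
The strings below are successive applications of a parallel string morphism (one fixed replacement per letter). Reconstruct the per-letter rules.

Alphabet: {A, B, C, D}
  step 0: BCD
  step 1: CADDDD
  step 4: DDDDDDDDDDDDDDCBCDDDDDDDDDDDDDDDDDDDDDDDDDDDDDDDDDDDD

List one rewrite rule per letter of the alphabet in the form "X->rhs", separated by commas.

A->CBC, B->CA, C->DD, D->DD

  step 0 ⇒ step 1: BCD ⇒ CA·DD·DD
    B ↦ CA
    C ↦ DD
    D ↦ DD
    A ↦ CBC  (constrained at step 1)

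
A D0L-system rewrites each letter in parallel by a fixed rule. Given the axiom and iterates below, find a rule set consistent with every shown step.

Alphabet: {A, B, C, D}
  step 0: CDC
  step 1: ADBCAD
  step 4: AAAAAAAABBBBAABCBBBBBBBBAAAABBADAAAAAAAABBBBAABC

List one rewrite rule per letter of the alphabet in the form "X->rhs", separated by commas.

A->AA, B->BB, C->AD, D->BC

  step 0 ⇒ step 1: CDC ⇒ AD·BC·AD
    C ↦ AD
    D ↦ BC
    A ↦ AA  (constrained at step 1)
    B ↦ BB  (constrained at step 1)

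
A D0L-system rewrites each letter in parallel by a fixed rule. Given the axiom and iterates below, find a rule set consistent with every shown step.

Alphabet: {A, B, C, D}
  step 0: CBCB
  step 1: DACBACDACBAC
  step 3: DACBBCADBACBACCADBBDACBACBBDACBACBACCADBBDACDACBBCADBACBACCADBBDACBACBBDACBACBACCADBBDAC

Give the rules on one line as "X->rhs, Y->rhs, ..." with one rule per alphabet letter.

A->BB, B->BAC, C->DAC, D->CAD

  step 0 ⇒ step 1: CBCB ⇒ DAC·BAC·DAC·BAC
    B ↦ BAC
    C ↦ DAC
    A ↦ BB  (constrained at step 1)
    D ↦ CAD  (constrained at step 1)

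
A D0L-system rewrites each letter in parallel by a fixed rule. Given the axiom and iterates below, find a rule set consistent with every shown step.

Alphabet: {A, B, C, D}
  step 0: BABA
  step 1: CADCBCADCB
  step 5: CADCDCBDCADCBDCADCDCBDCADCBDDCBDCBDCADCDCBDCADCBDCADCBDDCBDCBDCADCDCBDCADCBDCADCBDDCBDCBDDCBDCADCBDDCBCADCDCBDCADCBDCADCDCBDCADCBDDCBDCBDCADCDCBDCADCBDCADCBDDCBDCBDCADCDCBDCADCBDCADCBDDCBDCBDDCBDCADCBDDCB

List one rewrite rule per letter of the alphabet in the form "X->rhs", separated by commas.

A->DCB, B->CA, C->BD, D->DC

  step 0 ⇒ step 1: BABA ⇒ CA·DCB·CA·DCB
    A ↦ DCB
    B ↦ CA
    C ↦ BD  (constrained at step 1)
    D ↦ DC  (constrained at step 1)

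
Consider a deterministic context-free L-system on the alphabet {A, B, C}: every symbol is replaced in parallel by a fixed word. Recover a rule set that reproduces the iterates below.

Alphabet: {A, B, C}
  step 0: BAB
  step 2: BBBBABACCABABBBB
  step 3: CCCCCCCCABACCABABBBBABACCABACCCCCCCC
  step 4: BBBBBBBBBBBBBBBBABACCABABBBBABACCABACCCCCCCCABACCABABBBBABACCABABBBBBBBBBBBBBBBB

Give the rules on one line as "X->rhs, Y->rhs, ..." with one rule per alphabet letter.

A->ABA, B->CC, C->BB

  step 3 ⇒ step 4: CCCCCCCCABACCABABBBBABACCABACCCCCCCC ⇒ BB·BB·BB·BB·BB·BB·BB·BB·ABA·CC·ABA·BB·BB·ABA·CC·ABA·CC·CC·CC·CC·ABA·CC·ABA·BB·BB·ABA·CC·ABA·BB·BB·BB·BB·BB·BB·BB·BB
    A ↦ ABA
    B ↦ CC
    C ↦ BB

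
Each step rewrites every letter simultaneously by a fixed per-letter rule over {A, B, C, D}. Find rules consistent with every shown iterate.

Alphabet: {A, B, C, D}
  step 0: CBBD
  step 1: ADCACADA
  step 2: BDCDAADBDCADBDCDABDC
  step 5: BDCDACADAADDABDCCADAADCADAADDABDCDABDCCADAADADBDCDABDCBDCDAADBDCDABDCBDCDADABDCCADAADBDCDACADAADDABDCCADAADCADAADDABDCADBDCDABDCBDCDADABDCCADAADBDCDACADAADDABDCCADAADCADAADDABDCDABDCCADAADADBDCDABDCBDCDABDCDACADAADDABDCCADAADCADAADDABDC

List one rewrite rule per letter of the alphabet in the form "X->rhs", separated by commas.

A->BDC, B->CA, C->AD, D->DA

  step 1 ⇒ step 2: ADCACADA ⇒ BDC·DA·AD·BDC·AD·BDC·DA·BDC
    A ↦ BDC
    C ↦ AD
    D ↦ DA
  step 0 ⇒ step 1: CBBD ⇒ AD·CA·CA·DA
    B ↦ CA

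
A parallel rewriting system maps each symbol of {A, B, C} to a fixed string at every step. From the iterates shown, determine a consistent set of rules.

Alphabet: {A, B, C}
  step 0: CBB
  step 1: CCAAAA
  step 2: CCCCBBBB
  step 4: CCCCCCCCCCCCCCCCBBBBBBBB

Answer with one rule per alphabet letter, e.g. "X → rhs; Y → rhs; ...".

A->B, B->AA, C->CC

  step 1 ⇒ step 2: CCAAAA ⇒ CC·CC·B·B·B·B
    A ↦ B
    C ↦ CC
  step 0 ⇒ step 1: CBB ⇒ CC·AA·AA
    B ↦ AA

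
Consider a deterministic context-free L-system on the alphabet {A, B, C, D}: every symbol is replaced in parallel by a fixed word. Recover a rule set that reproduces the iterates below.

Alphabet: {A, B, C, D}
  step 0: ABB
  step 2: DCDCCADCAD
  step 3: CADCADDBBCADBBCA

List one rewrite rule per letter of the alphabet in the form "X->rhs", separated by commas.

  step 2 ⇒ step 3: DCDCCADCAD ⇒ CA·D·CA·D·D·BB·CA·D·BB·CA
    A ↦ BB
    C ↦ D
    D ↦ CA
    B ↦ DC  (constrained at step 0)

A->BB, B->DC, C->D, D->CA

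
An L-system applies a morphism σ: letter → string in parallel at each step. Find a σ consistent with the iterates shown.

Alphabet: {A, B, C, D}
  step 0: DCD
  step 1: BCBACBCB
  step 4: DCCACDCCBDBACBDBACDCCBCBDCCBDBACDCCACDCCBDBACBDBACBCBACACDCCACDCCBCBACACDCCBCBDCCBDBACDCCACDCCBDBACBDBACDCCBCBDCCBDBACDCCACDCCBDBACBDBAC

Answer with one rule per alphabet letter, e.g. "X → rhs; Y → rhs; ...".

A->BDB, B->DCC, C->AC, D->BCB

  step 0 ⇒ step 1: DCD ⇒ BCB·AC·BCB
    C ↦ AC
    D ↦ BCB
    A ↦ BDB  (constrained at step 1)
    B ↦ DCC  (constrained at step 1)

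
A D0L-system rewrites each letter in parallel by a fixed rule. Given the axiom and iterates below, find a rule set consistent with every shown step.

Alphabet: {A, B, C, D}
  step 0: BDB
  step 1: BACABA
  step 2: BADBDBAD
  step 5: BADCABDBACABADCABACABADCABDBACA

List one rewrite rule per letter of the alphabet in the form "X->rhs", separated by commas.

  step 1 ⇒ step 2: BACABA ⇒ BA·D·B·D·BA·D
    A ↦ D
    B ↦ BA
    C ↦ B
  step 0 ⇒ step 1: BDB ⇒ BA·CA·BA
    D ↦ CA

A->D, B->BA, C->B, D->CA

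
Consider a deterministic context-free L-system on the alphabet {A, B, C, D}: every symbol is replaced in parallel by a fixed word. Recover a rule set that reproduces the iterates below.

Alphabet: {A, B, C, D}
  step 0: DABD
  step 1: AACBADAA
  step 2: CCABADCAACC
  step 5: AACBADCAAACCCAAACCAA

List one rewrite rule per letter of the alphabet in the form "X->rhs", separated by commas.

A->C, B->BAD, C->A, D->AA

  step 1 ⇒ step 2: AACBADAA ⇒ C·C·A·BAD·C·AA·C·C
    A ↦ C
    B ↦ BAD
    C ↦ A
    D ↦ AA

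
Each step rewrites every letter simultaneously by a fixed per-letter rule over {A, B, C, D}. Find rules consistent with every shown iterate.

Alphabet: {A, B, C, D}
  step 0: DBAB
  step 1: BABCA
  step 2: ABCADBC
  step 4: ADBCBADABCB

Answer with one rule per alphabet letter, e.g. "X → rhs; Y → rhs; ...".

  step 1 ⇒ step 2: BABCA ⇒ A·BC·A·D·BC
    A ↦ BC
    B ↦ A
    C ↦ D
  step 0 ⇒ step 1: DBAB ⇒ B·A·BC·A
    D ↦ B

A->BC, B->A, C->D, D->B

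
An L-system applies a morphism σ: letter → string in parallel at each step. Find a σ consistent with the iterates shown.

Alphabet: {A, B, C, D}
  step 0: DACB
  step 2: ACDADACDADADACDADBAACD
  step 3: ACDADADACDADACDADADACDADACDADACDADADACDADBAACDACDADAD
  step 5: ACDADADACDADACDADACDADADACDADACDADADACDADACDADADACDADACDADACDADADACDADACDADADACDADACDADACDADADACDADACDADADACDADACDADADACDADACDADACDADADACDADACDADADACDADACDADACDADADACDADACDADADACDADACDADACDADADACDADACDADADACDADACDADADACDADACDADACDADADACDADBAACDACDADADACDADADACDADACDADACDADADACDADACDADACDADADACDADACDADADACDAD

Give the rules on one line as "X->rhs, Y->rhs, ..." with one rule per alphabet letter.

  step 2 ⇒ step 3: ACDADACDADADACDADBAACD ⇒ ACD·AD·AD·ACD·AD·ACD·AD·AD·ACD·AD·ACD·AD·ACD·AD·AD·ACD·AD·BA·ACD·ACD·AD·AD
    A ↦ ACD
    B ↦ BA
    C ↦ AD
    D ↦ AD

A->ACD, B->BA, C->AD, D->AD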